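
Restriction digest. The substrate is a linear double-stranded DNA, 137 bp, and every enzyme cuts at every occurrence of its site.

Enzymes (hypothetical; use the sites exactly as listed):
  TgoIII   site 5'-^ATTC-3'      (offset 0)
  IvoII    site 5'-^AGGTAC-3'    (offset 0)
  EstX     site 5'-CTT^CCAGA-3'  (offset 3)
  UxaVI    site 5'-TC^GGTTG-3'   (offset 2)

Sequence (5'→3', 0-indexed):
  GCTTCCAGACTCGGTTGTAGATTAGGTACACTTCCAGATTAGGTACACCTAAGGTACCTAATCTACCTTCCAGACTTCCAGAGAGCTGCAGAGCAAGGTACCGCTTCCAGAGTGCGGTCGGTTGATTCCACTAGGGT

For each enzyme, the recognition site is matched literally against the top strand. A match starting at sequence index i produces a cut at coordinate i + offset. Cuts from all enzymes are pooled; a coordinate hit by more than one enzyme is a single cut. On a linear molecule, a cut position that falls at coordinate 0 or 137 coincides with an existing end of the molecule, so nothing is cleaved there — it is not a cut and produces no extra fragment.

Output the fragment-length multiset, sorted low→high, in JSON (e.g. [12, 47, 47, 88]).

Per-enzyme occurrences:
  TgoIII (ATTC, off=0): starts [124] → cuts [124]
  IvoII (AGGTAC, off=0): starts [23, 40, 51, 95] → cuts [23, 40, 51, 95]
  EstX (CTTCCAGA, off=3): starts [1, 30, 66, 74, 103] → cuts [4, 33, 69, 77, 106]
  UxaVI (TCGGTTG, off=2): starts [10, 117] → cuts [12, 119]

Pooled cuts: [4, 12, 23, 33, 40, 51, 69, 77, 95, 106, 119, 124]

Fragment lengths:
  [0,4): 4 bp
  [4,12): 8 bp
  [12,23): 11 bp
  [23,33): 10 bp
  [33,40): 7 bp
  [40,51): 11 bp
  [51,69): 18 bp
  [69,77): 8 bp
  [77,95): 18 bp
  [95,106): 11 bp
  [106,119): 13 bp
  [119,124): 5 bp
  [124,137): 13 bp

[4,5,7,8,8,10,11,11,11,13,13,18,18]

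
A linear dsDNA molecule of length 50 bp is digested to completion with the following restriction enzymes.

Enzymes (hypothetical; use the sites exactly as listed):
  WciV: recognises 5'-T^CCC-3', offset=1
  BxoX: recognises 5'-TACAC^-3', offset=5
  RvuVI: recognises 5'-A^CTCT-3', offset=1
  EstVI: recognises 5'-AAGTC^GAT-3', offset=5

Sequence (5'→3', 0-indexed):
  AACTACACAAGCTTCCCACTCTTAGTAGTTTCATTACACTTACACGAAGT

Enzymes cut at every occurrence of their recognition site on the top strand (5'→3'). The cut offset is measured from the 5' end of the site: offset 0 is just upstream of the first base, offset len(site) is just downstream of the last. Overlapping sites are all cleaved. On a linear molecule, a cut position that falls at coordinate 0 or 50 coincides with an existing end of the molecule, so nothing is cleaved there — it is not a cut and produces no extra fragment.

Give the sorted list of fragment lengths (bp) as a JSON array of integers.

Scan for sites:
  WciV (TCCC, off=1): starts [13] → cuts [14]
  BxoX (TACAC, off=5): starts [3, 34, 40] → cuts [8, 39, 45]
  RvuVI (ACTCT, off=1): starts [17] → cuts [18]
  EstVI (AAGTCGAT, off=5): no sites

All cut coordinates (distinct, sorted): [8, 14, 18, 39, 45]

Fragments:
  [0,8): 8 bp
  [8,14): 6 bp
  [14,18): 4 bp
  [18,39): 21 bp
  [39,45): 6 bp
  [45,50): 5 bp

[4,5,6,6,8,21]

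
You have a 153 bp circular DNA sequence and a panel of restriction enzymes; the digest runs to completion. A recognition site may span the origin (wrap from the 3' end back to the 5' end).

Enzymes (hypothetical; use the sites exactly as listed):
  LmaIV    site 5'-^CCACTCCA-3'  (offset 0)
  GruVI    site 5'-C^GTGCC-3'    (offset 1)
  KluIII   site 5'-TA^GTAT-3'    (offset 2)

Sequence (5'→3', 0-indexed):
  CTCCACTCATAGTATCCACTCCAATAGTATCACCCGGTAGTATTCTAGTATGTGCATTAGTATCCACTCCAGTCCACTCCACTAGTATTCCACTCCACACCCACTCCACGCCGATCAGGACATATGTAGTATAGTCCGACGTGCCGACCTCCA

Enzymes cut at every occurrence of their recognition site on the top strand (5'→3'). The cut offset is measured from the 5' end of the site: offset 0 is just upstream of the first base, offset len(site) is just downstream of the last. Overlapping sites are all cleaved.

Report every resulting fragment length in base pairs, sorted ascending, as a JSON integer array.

[4,4,5,8,10,10,11,11,11,12,12,13,14,28]

Scan for sites:
  LmaIV (CCACTCCA, off=0): starts [15, 63, 73, 89, 100, 150] → cuts [15, 63, 73, 89, 100, 150]
  GruVI (CGTGCC, off=1): starts [139] → cuts [140]
  KluIII (TAGTAT, off=2): starts [9, 24, 37, 45, 57, 82, 126] → cuts [11, 26, 39, 47, 59, 84, 128]

Pooled cuts: [11, 15, 26, 39, 47, 59, 63, 73, 84, 89, 100, 128, 140, 150]

Fragments:
  11→15: 4 bp
  15→26: 11 bp
  26→39: 13 bp
  39→47: 8 bp
  47→59: 12 bp
  59→63: 4 bp
  63→73: 10 bp
  73→84: 11 bp
  84→89: 5 bp
  89→100: 11 bp
  100→128: 28 bp
  128→140: 12 bp
  140→150: 10 bp
  150→11 (wrap): 153-150+11 = 14 bp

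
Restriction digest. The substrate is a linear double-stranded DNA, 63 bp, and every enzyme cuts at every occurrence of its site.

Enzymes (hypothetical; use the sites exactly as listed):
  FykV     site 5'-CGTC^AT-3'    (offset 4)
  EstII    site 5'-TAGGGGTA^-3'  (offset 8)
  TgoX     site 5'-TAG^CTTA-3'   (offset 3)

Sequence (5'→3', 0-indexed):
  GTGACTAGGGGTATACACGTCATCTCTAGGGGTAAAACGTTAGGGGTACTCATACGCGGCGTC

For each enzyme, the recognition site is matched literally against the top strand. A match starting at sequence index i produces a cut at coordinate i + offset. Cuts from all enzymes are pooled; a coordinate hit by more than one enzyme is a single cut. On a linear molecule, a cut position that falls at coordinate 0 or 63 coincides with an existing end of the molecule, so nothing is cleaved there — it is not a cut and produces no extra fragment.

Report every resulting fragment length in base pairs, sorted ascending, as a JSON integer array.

[8,13,13,14,15]

Site scan:
  FykV (CGTCAT, off=4): starts [17] → cuts [21]
  EstII (TAGGGGTA, off=8): starts [5, 26, 40] → cuts [13, 34, 48]
  TgoX (TAGCTTA, off=3): no sites

Pooled cuts: [13, 21, 34, 48]

Fragment lengths:
  [0,13): 13 bp
  [13,21): 8 bp
  [21,34): 13 bp
  [34,48): 14 bp
  [48,63): 15 bp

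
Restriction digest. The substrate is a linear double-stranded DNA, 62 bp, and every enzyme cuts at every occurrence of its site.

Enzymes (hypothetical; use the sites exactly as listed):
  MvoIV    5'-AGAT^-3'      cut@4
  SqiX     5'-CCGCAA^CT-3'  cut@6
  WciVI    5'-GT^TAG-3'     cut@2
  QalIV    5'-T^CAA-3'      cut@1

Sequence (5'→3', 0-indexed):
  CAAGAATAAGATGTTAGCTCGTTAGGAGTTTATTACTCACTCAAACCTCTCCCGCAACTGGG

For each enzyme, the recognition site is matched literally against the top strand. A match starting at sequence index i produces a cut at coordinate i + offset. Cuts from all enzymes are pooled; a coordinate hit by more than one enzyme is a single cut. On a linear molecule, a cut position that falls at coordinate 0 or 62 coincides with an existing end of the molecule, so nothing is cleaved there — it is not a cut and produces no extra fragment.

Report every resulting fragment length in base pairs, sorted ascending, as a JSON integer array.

[2,5,8,12,16,19]

Per-enzyme occurrences:
  MvoIV (AGAT, off=4): starts [8] → cuts [12]
  SqiX (CCGCAACT, off=6): starts [51] → cuts [57]
  WciVI (GTTAG, off=2): starts [12, 20] → cuts [14, 22]
  QalIV (TCAA, off=1): starts [40] → cuts [41]

All cut coordinates (distinct, sorted): [12, 14, 22, 41, 57]

Fragment lengths:
  [0,12): 12 bp
  [12,14): 2 bp
  [14,22): 8 bp
  [22,41): 19 bp
  [41,57): 16 bp
  [57,62): 5 bp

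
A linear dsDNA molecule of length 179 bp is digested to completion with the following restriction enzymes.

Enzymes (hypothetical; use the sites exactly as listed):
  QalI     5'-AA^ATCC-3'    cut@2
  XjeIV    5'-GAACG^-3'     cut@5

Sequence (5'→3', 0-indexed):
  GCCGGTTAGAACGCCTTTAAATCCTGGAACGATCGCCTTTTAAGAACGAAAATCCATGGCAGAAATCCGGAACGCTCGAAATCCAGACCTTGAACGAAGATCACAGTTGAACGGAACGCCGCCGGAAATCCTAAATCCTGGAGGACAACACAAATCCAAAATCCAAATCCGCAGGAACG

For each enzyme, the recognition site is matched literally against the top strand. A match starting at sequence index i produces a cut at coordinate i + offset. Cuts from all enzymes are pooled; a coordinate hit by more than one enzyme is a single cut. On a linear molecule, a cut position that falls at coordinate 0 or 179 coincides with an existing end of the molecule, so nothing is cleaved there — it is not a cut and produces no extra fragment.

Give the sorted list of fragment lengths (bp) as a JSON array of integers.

[3,5,6,6,7,7,7,9,10,11,13,13,13,16,17,17,19]

Scan for sites:
  QalI (AAATCC, off=2): starts [18, 49, 62, 78, 125, 132, 151, 158, 164] → cuts [20, 51, 64, 80, 127, 134, 153, 160, 166]
  XjeIV (GAACG, off=5): starts [8, 26, 43, 69, 91, 108, 113, 174] → cuts [13, 31, 48, 74, 96, 113, 118] (position 179 is a terminus of the linear molecule — no cut)

Pooled cuts: [13, 20, 31, 48, 51, 64, 74, 80, 96, 113, 118, 127, 134, 153, 160, 166]

Fragment lengths:
  [0,13): 13 bp
  [13,20): 7 bp
  [20,31): 11 bp
  [31,48): 17 bp
  [48,51): 3 bp
  [51,64): 13 bp
  [64,74): 10 bp
  [74,80): 6 bp
  [80,96): 16 bp
  [96,113): 17 bp
  [113,118): 5 bp
  [118,127): 9 bp
  [127,134): 7 bp
  [134,153): 19 bp
  [153,160): 7 bp
  [160,166): 6 bp
  [166,179): 13 bp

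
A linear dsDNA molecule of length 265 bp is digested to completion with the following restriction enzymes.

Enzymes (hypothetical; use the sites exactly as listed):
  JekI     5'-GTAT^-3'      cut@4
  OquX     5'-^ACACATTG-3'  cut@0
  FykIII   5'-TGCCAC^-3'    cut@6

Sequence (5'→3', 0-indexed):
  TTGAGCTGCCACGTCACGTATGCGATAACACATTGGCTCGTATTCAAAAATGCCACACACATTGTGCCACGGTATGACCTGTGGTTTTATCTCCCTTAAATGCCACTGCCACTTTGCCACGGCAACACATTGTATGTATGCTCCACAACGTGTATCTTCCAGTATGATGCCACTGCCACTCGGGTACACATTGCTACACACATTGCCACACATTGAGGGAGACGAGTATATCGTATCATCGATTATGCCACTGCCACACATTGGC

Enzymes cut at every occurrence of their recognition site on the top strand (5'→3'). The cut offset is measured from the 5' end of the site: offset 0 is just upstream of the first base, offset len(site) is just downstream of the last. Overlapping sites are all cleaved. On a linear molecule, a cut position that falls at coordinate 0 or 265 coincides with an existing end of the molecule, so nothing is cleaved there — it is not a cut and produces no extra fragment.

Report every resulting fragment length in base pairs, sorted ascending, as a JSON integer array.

[2,2,4,4,4,5,6,6,6,6,7,8,8,8,9,10,10,11,12,12,13,14,15,16,16,20,31]

Site scan:
  JekI GTAT/4: at [17, 39, 71, 131, 135, 151, 161, 225, 232] ⇒ [21, 43, 75, 135, 139, 155, 165, 229, 236]
  OquX ACACATTG/0: at [27, 56, 124, 185, 197, 207, 255] ⇒ [27, 56, 124, 185, 197, 207, 255]
  FykIII TGCCAC/6: at [6, 50, 64, 100, 106, 114, 167, 173, 203, 245, 251] ⇒ [12, 56, 70, 106, 112, 120, 173, 179, 209, 251, 257]

Pooled cuts: [12, 21, 27, 43, 56, 70, 75, 106, 112, 120, 124, 135, 139, 155, 165, 173, 179, 185, 197, 207, 209, 229, 236, 251, 255, 257]

Fragment lengths:
  [0,12): 12 bp
  [12,21): 9 bp
  [21,27): 6 bp
  [27,43): 16 bp
  [43,56): 13 bp
  [56,70): 14 bp
  [70,75): 5 bp
  [75,106): 31 bp
  [106,112): 6 bp
  [112,120): 8 bp
  [120,124): 4 bp
  [124,135): 11 bp
  [135,139): 4 bp
  [139,155): 16 bp
  [155,165): 10 bp
  [165,173): 8 bp
  [173,179): 6 bp
  [179,185): 6 bp
  [185,197): 12 bp
  [197,207): 10 bp
  [207,209): 2 bp
  [209,229): 20 bp
  [229,236): 7 bp
  [236,251): 15 bp
  [251,255): 4 bp
  [255,257): 2 bp
  [257,265): 8 bp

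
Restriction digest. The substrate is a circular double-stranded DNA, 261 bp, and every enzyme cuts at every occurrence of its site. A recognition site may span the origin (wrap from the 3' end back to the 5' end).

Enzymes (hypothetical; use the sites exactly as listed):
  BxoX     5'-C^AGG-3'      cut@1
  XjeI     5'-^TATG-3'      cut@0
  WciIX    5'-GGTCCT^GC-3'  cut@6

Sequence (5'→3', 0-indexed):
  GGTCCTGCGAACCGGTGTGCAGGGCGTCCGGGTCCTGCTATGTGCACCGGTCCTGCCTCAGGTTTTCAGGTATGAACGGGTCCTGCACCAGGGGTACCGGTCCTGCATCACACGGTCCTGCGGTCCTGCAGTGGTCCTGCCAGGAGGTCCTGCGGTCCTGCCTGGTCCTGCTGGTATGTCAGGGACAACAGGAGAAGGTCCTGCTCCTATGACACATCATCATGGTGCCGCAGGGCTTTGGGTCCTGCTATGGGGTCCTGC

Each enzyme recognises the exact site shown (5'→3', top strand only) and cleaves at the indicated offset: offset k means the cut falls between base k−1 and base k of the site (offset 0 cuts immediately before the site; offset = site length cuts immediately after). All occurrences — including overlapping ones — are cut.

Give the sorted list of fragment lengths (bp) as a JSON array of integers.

[2,2,3,3,5,5,5,5,6,8,8,8,8,9,10,10,11,11,13,14,14,15,15,15,16,16,24]

Per-enzyme occurrences:
  BxoX (CAGG, off=1): starts [19, 58, 66, 88, 140, 179, 188, 230] → cuts [20, 59, 67, 89, 141, 180, 189, 231]
  XjeI (TATG, off=0): starts [38, 70, 174, 207, 248] → cuts [38, 70, 174, 207, 248]
  WciIX (GGTCCTGC, off=6): starts [0, 30, 48, 78, 98, 113, 121, 132, 145, 153, 163, 196, 240, 253] → cuts [6, 36, 54, 84, 104, 119, 127, 138, 151, 159, 169, 202, 246, 259]

Pooled cuts: [6, 20, 36, 38, 54, 59, 67, 70, 84, 89, 104, 119, 127, 138, 141, 151, 159, 169, 174, 180, 189, 202, 207, 231, 246, 248, 259]

Fragment lengths:
  6→20: 14 bp
  20→36: 16 bp
  36→38: 2 bp
  38→54: 16 bp
  54→59: 5 bp
  59→67: 8 bp
  67→70: 3 bp
  70→84: 14 bp
  84→89: 5 bp
  89→104: 15 bp
  104→119: 15 bp
  119→127: 8 bp
  127→138: 11 bp
  138→141: 3 bp
  141→151: 10 bp
  151→159: 8 bp
  159→169: 10 bp
  169→174: 5 bp
  174→180: 6 bp
  180→189: 9 bp
  189→202: 13 bp
  202→207: 5 bp
  207→231: 24 bp
  231→246: 15 bp
  246→248: 2 bp
  248→259: 11 bp
  259→6 (wrap): 261-259+6 = 8 bp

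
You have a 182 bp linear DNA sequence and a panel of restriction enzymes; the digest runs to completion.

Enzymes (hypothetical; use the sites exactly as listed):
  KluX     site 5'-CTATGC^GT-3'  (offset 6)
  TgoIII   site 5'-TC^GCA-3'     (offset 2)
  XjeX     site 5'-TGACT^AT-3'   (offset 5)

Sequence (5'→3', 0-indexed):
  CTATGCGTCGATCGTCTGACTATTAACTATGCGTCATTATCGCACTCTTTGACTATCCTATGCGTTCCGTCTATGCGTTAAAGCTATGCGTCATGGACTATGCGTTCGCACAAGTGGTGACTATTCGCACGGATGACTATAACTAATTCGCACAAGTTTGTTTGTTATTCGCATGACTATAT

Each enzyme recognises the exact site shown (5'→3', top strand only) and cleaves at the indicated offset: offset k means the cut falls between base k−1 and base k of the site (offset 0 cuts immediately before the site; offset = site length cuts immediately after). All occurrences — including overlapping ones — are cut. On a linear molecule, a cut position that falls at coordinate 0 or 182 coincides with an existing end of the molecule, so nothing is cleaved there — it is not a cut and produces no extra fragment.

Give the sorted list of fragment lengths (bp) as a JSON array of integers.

Per-enzyme occurrences:
  KluX CTATGCGT/6: at [0, 26, 57, 70, 83, 97] ⇒ [6, 32, 63, 76, 89, 103]
  TgoIII TCGCA/2: at [39, 105, 124, 147, 168] ⇒ [41, 107, 126, 149, 170]
  XjeX TGACTAT/5: at [16, 49, 117, 133, 173] ⇒ [21, 54, 122, 138, 178]

Pooled cuts: [6, 21, 32, 41, 54, 63, 76, 89, 103, 107, 122, 126, 138, 149, 170, 178]

Fragment lengths:
  [0,6): 6 bp
  [6,21): 15 bp
  [21,32): 11 bp
  [32,41): 9 bp
  [41,54): 13 bp
  [54,63): 9 bp
  [63,76): 13 bp
  [76,89): 13 bp
  [89,103): 14 bp
  [103,107): 4 bp
  [107,122): 15 bp
  [122,126): 4 bp
  [126,138): 12 bp
  [138,149): 11 bp
  [149,170): 21 bp
  [170,178): 8 bp
  [178,182): 4 bp

[4,4,4,6,8,9,9,11,11,12,13,13,13,14,15,15,21]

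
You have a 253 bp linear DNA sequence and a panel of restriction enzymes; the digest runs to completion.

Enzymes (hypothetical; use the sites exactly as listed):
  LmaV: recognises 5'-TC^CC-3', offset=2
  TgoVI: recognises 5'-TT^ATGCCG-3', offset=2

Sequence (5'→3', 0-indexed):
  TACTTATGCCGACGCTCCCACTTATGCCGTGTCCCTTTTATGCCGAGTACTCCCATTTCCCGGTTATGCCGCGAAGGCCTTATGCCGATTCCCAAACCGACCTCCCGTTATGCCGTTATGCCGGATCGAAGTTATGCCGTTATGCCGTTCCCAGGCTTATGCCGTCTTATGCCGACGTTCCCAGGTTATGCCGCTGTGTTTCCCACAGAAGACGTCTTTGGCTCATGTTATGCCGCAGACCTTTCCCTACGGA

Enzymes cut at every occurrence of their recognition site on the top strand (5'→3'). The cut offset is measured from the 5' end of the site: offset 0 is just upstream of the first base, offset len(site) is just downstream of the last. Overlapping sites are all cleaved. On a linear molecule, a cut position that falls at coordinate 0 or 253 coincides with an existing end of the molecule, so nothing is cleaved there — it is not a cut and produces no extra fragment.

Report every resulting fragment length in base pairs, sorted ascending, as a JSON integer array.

Per-enzyme occurrences:
  LmaV (TCCC, off=2): starts [15, 31, 50, 57, 89, 102, 148, 178, 200, 243] → cuts [17, 33, 52, 59, 91, 104, 150, 180, 202, 245]
  TgoVI (TTATGCCG, off=2): starts [3, 21, 37, 63, 79, 107, 115, 131, 139, 156, 166, 185, 227] → cuts [5, 23, 39, 65, 81, 109, 117, 133, 141, 158, 168, 187, 229]

Pooled cuts: [5, 17, 23, 33, 39, 52, 59, 65, 81, 91, 104, 109, 117, 133, 141, 150, 158, 168, 180, 187, 202, 229, 245]

Fragments:
  [0,5): 5 bp
  [5,17): 12 bp
  [17,23): 6 bp
  [23,33): 10 bp
  [33,39): 6 bp
  [39,52): 13 bp
  [52,59): 7 bp
  [59,65): 6 bp
  [65,81): 16 bp
  [81,91): 10 bp
  [91,104): 13 bp
  [104,109): 5 bp
  [109,117): 8 bp
  [117,133): 16 bp
  [133,141): 8 bp
  [141,150): 9 bp
  [150,158): 8 bp
  [158,168): 10 bp
  [168,180): 12 bp
  [180,187): 7 bp
  [187,202): 15 bp
  [202,229): 27 bp
  [229,245): 16 bp
  [245,253): 8 bp

[5,5,6,6,6,7,7,8,8,8,8,9,10,10,10,12,12,13,13,15,16,16,16,27]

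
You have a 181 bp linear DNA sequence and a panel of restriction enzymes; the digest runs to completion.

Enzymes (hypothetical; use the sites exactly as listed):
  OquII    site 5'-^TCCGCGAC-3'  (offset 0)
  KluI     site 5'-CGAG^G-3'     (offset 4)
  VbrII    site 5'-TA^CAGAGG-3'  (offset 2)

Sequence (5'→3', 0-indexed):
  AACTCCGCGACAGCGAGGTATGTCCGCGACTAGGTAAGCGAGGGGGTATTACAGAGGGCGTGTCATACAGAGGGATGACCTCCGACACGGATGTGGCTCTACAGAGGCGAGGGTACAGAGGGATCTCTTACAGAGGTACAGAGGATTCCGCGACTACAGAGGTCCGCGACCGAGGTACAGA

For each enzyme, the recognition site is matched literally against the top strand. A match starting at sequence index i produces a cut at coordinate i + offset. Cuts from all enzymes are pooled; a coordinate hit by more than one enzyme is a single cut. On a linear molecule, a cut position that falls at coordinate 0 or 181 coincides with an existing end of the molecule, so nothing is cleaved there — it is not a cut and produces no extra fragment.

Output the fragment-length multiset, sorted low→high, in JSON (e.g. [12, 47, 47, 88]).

Scan for sites:
  OquII TCCGCGAC/0: at [3, 22, 146, 162] ⇒ [3, 22, 146, 162]
  KluI CGAGG/4: at [13, 38, 107, 170] ⇒ [17, 42, 111, 174]
  VbrII TACAGAGG/2: at [49, 65, 99, 113, 128, 136, 154] ⇒ [51, 67, 101, 115, 130, 138, 156]

All cut coordinates (distinct, sorted): [3, 17, 22, 42, 51, 67, 101, 111, 115, 130, 138, 146, 156, 162, 174]

Fragment lengths:
  [0,3): 3 bp
  [3,17): 14 bp
  [17,22): 5 bp
  [22,42): 20 bp
  [42,51): 9 bp
  [51,67): 16 bp
  [67,101): 34 bp
  [101,111): 10 bp
  [111,115): 4 bp
  [115,130): 15 bp
  [130,138): 8 bp
  [138,146): 8 bp
  [146,156): 10 bp
  [156,162): 6 bp
  [162,174): 12 bp
  [174,181): 7 bp

[3,4,5,6,7,8,8,9,10,10,12,14,15,16,20,34]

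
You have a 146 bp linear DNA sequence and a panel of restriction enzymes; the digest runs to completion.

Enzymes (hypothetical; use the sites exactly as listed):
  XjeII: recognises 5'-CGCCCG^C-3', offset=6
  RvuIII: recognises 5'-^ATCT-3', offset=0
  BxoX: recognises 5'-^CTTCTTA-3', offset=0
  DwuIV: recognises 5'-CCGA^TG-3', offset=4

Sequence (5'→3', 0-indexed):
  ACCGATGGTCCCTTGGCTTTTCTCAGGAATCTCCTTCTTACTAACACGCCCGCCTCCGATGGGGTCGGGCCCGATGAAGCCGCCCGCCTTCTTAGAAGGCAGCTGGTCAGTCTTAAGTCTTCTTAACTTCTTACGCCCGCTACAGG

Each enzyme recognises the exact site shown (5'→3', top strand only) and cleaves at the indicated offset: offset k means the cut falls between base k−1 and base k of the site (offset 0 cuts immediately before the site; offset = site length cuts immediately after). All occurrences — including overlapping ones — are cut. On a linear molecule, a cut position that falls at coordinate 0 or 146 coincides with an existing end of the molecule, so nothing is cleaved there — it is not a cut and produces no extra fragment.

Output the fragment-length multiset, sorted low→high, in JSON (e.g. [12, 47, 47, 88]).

Site scan:
  XjeII CGCCCGC/6: at [46, 80, 133] ⇒ [52, 86, 139]
  RvuIII ATCT/0: at [28] ⇒ [28]
  BxoX CTTCTTA/0: at [33, 87, 118, 126] ⇒ [33, 87, 118, 126]
  DwuIV CCGATG/4: at [1, 55, 70] ⇒ [5, 59, 74]

All cut coordinates (distinct, sorted): [5, 28, 33, 52, 59, 74, 86, 87, 118, 126, 139]

Fragment lengths:
  [0,5): 5 bp
  [5,28): 23 bp
  [28,33): 5 bp
  [33,52): 19 bp
  [52,59): 7 bp
  [59,74): 15 bp
  [74,86): 12 bp
  [86,87): 1 bp
  [87,118): 31 bp
  [118,126): 8 bp
  [126,139): 13 bp
  [139,146): 7 bp

[1,5,5,7,7,8,12,13,15,19,23,31]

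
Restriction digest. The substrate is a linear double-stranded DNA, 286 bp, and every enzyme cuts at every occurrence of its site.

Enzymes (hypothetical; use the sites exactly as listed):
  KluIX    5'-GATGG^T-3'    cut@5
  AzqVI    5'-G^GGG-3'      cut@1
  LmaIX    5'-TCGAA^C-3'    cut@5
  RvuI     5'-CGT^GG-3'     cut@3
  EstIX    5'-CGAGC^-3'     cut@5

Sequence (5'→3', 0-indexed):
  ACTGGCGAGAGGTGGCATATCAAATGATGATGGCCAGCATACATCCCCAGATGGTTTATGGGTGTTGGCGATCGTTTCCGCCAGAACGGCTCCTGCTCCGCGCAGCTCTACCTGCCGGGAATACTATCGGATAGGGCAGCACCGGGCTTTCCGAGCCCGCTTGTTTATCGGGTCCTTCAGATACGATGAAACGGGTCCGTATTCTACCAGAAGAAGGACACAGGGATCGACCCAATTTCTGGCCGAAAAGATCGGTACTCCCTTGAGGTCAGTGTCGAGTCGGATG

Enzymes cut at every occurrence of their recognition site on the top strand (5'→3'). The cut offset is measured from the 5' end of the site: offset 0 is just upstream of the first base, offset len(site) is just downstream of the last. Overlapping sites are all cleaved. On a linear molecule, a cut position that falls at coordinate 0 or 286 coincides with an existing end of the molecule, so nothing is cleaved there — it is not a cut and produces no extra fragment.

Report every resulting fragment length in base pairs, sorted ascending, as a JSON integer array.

[54,102,130]

Scan for sites:
  KluIX (GATGGT, off=5): starts [49] → cuts [54]
  AzqVI (GGGG, off=1): no sites
  LmaIX (TCGAAC, off=5): no sites
  RvuI (CGTGG, off=3): no sites
  EstIX (CGAGC, off=5): starts [151] → cuts [156]

Pooled cuts: [54, 156]

Fragments:
  [0,54): 54 bp
  [54,156): 102 bp
  [156,286): 130 bp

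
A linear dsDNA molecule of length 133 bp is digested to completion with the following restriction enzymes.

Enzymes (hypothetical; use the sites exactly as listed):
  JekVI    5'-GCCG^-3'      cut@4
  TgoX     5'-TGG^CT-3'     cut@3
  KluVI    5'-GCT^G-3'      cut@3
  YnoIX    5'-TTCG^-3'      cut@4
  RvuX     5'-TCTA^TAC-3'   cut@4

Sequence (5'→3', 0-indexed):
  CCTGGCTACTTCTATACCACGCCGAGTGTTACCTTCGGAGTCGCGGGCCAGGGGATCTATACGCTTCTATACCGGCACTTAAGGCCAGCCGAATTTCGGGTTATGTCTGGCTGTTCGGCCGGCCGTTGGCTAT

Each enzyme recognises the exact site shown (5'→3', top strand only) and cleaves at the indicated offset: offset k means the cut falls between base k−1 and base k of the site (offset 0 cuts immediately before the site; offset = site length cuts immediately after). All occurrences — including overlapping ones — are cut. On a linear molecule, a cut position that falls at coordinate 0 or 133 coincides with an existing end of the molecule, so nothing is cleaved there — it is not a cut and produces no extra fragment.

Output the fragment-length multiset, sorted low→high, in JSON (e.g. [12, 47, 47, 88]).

[2,4,4,4,4,5,5,7,9,10,10,12,13,22,22]

Site scan:
  JekVI (GCCG, off=4): starts [20, 87, 117, 121] → cuts [24, 91, 121, 125]
  TgoX (TGGCT, off=3): starts [2, 107, 126] → cuts [5, 110, 129]
  KluVI (GCTG, off=3): starts [109] → cuts [112]
  YnoIX (TTCG, off=4): starts [33, 94, 113] → cuts [37, 98, 117]
  RvuX (TCTATAC, off=4): starts [10, 55, 65] → cuts [14, 59, 69]

All cut coordinates (distinct, sorted): [5, 14, 24, 37, 59, 69, 91, 98, 110, 112, 117, 121, 125, 129]

Fragment lengths:
  [0,5): 5 bp
  [5,14): 9 bp
  [14,24): 10 bp
  [24,37): 13 bp
  [37,59): 22 bp
  [59,69): 10 bp
  [69,91): 22 bp
  [91,98): 7 bp
  [98,110): 12 bp
  [110,112): 2 bp
  [112,117): 5 bp
  [117,121): 4 bp
  [121,125): 4 bp
  [125,129): 4 bp
  [129,133): 4 bp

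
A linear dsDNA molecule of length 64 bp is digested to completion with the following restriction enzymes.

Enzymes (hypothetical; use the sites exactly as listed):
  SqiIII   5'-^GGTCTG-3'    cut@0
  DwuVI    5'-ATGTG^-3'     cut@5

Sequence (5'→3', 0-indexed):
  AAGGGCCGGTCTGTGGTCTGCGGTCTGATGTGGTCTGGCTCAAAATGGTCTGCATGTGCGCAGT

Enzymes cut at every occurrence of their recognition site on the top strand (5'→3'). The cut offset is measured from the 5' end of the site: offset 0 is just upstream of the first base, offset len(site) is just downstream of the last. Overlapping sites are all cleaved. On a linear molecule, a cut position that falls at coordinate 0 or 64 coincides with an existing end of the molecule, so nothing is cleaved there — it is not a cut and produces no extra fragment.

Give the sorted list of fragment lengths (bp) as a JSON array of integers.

[1,6,7,7,7,10,12,14]

Scan for sites:
  SqiIII GGTCTG/0: at [7, 14, 21, 31, 46] ⇒ [7, 14, 21, 31, 46]
  DwuVI ATGTG/5: at [27, 53] ⇒ [32, 58]

Pooled cuts: [7, 14, 21, 31, 32, 46, 58]

Fragment lengths:
  [0,7): 7 bp
  [7,14): 7 bp
  [14,21): 7 bp
  [21,31): 10 bp
  [31,32): 1 bp
  [32,46): 14 bp
  [46,58): 12 bp
  [58,64): 6 bp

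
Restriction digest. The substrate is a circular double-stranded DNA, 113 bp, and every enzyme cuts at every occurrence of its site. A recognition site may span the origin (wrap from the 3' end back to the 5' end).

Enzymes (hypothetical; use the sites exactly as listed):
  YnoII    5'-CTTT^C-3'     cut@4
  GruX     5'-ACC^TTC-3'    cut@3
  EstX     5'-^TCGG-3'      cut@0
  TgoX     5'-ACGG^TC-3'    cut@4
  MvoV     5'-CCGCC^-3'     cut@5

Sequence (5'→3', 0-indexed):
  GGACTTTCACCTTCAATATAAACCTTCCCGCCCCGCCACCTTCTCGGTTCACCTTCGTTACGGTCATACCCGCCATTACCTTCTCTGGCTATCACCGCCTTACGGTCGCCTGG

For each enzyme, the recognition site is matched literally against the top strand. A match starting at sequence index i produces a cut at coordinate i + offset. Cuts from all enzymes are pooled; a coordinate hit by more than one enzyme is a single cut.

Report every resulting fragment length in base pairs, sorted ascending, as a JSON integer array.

Site scan:
  YnoII CTTTC/4: at [3] ⇒ [7]
  GruX ACCTTC/3: at [8, 21, 37, 50, 77] ⇒ [11, 24, 40, 53, 80]
  EstX TCGG/0: at [43] ⇒ [43]
  TgoX ACGGTC/4: at [59, 101] ⇒ [63, 105]
  MvoV CCGCC/5: at [27, 32, 69, 94] ⇒ [32, 37, 74, 99]

All cut coordinates (distinct, sorted): [7, 11, 24, 32, 37, 40, 43, 53, 63, 74, 80, 99, 105]

Fragments:
  7→11: 4 bp
  11→24: 13 bp
  24→32: 8 bp
  32→37: 5 bp
  37→40: 3 bp
  40→43: 3 bp
  43→53: 10 bp
  53→63: 10 bp
  63→74: 11 bp
  74→80: 6 bp
  80→99: 19 bp
  99→105: 6 bp
  105→7 (wrap): 113-105+7 = 15 bp

[3,3,4,5,6,6,8,10,10,11,13,15,19]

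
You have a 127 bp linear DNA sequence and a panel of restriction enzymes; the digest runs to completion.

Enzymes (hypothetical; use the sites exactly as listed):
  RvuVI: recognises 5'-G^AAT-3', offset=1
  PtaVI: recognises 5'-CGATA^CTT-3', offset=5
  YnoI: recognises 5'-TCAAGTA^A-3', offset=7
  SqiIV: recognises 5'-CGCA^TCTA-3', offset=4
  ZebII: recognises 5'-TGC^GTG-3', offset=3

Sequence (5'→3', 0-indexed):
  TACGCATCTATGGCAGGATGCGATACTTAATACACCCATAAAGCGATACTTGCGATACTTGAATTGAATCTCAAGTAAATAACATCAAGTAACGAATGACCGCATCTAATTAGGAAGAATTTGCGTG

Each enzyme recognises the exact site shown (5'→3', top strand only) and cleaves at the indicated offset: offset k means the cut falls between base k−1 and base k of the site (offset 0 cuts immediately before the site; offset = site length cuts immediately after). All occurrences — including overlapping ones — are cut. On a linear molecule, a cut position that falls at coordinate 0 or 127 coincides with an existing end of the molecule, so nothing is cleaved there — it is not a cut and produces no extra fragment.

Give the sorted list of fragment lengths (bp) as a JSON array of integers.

Site scan:
  RvuVI (GAAT, off=1): starts [60, 65, 93, 116] → cuts [61, 66, 94, 117]
  PtaVI (CGATACTT, off=5): starts [20, 43, 52] → cuts [25, 48, 57]
  YnoI (TCAAGTAA, off=7): starts [70, 84] → cuts [77, 91]
  SqiIV (CGCATCTA, off=4): starts [2, 100] → cuts [6, 104]
  ZebII (TGCGTG, off=3): starts [121] → cuts [124]

Pooled cuts: [6, 25, 48, 57, 61, 66, 77, 91, 94, 104, 117, 124]

Fragments:
  [0,6): 6 bp
  [6,25): 19 bp
  [25,48): 23 bp
  [48,57): 9 bp
  [57,61): 4 bp
  [61,66): 5 bp
  [66,77): 11 bp
  [77,91): 14 bp
  [91,94): 3 bp
  [94,104): 10 bp
  [104,117): 13 bp
  [117,124): 7 bp
  [124,127): 3 bp

[3,3,4,5,6,7,9,10,11,13,14,19,23]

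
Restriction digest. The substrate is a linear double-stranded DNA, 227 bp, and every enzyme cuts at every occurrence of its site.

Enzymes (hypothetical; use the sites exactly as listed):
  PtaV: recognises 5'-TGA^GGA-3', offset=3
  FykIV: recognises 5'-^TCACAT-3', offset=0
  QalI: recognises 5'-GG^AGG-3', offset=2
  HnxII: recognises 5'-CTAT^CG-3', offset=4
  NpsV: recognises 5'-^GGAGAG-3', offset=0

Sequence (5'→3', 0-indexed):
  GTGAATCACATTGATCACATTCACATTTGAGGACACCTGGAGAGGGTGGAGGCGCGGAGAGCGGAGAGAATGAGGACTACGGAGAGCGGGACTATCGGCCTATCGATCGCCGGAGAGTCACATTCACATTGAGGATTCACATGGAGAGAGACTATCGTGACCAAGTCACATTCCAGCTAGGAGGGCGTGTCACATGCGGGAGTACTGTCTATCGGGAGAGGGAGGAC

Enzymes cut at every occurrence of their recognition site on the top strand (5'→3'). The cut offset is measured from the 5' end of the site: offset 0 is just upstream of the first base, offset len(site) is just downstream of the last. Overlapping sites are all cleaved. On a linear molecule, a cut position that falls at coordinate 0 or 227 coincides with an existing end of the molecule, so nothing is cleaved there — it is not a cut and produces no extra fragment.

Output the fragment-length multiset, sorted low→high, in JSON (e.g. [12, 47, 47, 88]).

[2,4,5,5,6,6,6,6,6,7,7,8,8,8,8,8,9,9,10,10,11,11,13,15,16,23]

Per-enzyme occurrences:
  PtaV TGAGGA/3: at [27, 70, 129] ⇒ [30, 73, 132]
  FykIV TCACAT/0: at [5, 14, 20, 117, 123, 136, 165, 189] ⇒ [5, 14, 20, 117, 123, 136, 165, 189]
  QalI GGAGG/2: at [47, 179, 220] ⇒ [49, 181, 222]
  HnxII CTATCG/4: at [91, 99, 151, 208] ⇒ [95, 103, 155, 212]
  NpsV GGAGAG/0: at [38, 55, 62, 80, 111, 142, 214] ⇒ [38, 55, 62, 80, 111, 142, 214]

Pooled cuts: [5, 14, 20, 30, 38, 49, 55, 62, 73, 80, 95, 103, 111, 117, 123, 132, 136, 142, 155, 165, 181, 189, 212, 214, 222]

Fragments:
  [0,5): 5 bp
  [5,14): 9 bp
  [14,20): 6 bp
  [20,30): 10 bp
  [30,38): 8 bp
  [38,49): 11 bp
  [49,55): 6 bp
  [55,62): 7 bp
  [62,73): 11 bp
  [73,80): 7 bp
  [80,95): 15 bp
  [95,103): 8 bp
  [103,111): 8 bp
  [111,117): 6 bp
  [117,123): 6 bp
  [123,132): 9 bp
  [132,136): 4 bp
  [136,142): 6 bp
  [142,155): 13 bp
  [155,165): 10 bp
  [165,181): 16 bp
  [181,189): 8 bp
  [189,212): 23 bp
  [212,214): 2 bp
  [214,222): 8 bp
  [222,227): 5 bp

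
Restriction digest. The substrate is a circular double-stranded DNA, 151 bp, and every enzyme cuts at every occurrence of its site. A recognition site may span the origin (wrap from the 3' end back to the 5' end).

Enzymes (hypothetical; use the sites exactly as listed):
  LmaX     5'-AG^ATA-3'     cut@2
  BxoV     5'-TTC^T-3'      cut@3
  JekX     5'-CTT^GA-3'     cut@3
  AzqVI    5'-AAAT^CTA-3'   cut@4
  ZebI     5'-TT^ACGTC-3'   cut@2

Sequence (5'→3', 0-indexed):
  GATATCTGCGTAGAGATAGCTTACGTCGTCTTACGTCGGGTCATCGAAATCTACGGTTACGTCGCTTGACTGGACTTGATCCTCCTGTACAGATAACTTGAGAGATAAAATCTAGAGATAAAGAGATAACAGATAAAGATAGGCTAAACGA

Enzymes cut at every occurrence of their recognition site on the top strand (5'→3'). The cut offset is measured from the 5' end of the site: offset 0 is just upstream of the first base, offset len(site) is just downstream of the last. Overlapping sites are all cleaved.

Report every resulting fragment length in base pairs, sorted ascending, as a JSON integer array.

[5,6,6,7,7,7,7,8,8,9,10,10,14,14,15,18]

Site scan:
  LmaX (AGATA, off=2): starts [13, 90, 102, 115, 123, 130, 136, 150] → cuts [1, 15, 92, 104, 117, 125, 132, 138]
  BxoV (TTCT, off=3): no sites
  JekX (CTTGA, off=3): starts [64, 74, 96] → cuts [67, 77, 99]
  AzqVI (AAATCTA, off=4): starts [46, 107] → cuts [50, 111]
  ZebI (TTACGTC, off=2): starts [20, 30, 56] → cuts [22, 32, 58]

Pooled cuts: [1, 15, 22, 32, 50, 58, 67, 77, 92, 99, 104, 111, 117, 125, 132, 138]

Fragment lengths:
  1→15: 14 bp
  15→22: 7 bp
  22→32: 10 bp
  32→50: 18 bp
  50→58: 8 bp
  58→67: 9 bp
  67→77: 10 bp
  77→92: 15 bp
  92→99: 7 bp
  99→104: 5 bp
  104→111: 7 bp
  111→117: 6 bp
  117→125: 8 bp
  125→132: 7 bp
  132→138: 6 bp
  138→1 (wrap): 151-138+1 = 14 bp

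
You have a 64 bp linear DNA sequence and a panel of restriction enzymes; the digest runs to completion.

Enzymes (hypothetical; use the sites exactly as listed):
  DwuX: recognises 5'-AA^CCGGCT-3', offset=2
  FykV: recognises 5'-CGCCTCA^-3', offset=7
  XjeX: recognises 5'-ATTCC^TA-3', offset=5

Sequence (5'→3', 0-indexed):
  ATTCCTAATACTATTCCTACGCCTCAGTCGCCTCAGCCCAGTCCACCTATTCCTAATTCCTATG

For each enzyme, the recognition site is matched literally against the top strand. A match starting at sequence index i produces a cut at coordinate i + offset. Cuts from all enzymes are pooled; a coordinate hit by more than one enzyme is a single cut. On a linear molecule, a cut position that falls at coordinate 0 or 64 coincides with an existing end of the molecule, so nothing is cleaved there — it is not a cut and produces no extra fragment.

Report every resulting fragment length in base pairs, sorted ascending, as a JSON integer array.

[4,5,7,9,9,12,18]

Site scan:
  DwuX (AACCGGCT, off=2): no sites
  FykV (CGCCTCA, off=7): starts [19, 28] → cuts [26, 35]
  XjeX (ATTCCTA, off=5): starts [0, 12, 48, 55] → cuts [5, 17, 53, 60]

All cut coordinates (distinct, sorted): [5, 17, 26, 35, 53, 60]

Fragments:
  [0,5): 5 bp
  [5,17): 12 bp
  [17,26): 9 bp
  [26,35): 9 bp
  [35,53): 18 bp
  [53,60): 7 bp
  [60,64): 4 bp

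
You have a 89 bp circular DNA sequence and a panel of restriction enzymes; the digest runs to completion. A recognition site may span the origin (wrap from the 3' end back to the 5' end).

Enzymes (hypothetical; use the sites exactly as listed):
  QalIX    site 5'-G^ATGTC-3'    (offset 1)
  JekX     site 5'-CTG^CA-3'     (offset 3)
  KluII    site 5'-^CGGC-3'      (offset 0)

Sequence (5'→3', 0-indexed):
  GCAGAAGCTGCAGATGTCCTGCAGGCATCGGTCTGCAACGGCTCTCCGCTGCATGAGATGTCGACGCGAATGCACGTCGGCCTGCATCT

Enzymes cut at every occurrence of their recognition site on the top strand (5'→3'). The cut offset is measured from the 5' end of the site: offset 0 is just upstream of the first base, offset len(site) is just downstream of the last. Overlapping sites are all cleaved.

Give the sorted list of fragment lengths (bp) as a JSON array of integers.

[3,3,6,6,7,8,9,13,14,20]

Scan for sites:
  QalIX GATGTC/1: at [12, 56] ⇒ [13, 57]
  JekX CTGCA/3: at [7, 18, 32, 48, 81, 87] ⇒ [1, 10, 21, 35, 51, 84]
  KluII CGGC/0: at [38, 77] ⇒ [38, 77]

Pooled cuts: [1, 10, 13, 21, 35, 38, 51, 57, 77, 84]

Fragments:
  1→10: 9 bp
  10→13: 3 bp
  13→21: 8 bp
  21→35: 14 bp
  35→38: 3 bp
  38→51: 13 bp
  51→57: 6 bp
  57→77: 20 bp
  77→84: 7 bp
  84→1 (wrap): 89-84+1 = 6 bp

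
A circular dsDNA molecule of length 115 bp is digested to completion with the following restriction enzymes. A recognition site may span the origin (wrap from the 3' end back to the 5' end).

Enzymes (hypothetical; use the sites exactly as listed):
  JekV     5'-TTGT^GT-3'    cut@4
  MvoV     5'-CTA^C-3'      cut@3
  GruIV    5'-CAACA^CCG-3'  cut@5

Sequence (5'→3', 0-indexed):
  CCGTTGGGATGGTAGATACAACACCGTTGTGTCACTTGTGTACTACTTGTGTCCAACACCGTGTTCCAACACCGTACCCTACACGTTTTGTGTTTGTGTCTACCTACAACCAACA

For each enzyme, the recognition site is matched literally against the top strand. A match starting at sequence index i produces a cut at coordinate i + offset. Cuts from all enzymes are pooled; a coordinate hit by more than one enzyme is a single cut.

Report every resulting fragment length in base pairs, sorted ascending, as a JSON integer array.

Site scan:
  JekV (TTGTGT, off=4): starts [26, 35, 46, 87, 93] → cuts [30, 39, 50, 91, 97]
  MvoV (CTAC, off=3): starts [42, 78, 99, 103] → cuts [45, 81, 102, 106]
  GruIV (CAACACCG, off=5): starts [18, 53, 66, 110] → cuts [0, 23, 58, 71]

All cut coordinates (distinct, sorted): [0, 23, 30, 39, 45, 50, 58, 71, 81, 91, 97, 102, 106]

Fragment lengths:
  0→23: 23 bp
  23→30: 7 bp
  30→39: 9 bp
  39→45: 6 bp
  45→50: 5 bp
  50→58: 8 bp
  58→71: 13 bp
  71→81: 10 bp
  81→91: 10 bp
  91→97: 6 bp
  97→102: 5 bp
  102→106: 4 bp
  106→0 (wrap): 115-106+0 = 9 bp

[4,5,5,6,6,7,8,9,9,10,10,13,23]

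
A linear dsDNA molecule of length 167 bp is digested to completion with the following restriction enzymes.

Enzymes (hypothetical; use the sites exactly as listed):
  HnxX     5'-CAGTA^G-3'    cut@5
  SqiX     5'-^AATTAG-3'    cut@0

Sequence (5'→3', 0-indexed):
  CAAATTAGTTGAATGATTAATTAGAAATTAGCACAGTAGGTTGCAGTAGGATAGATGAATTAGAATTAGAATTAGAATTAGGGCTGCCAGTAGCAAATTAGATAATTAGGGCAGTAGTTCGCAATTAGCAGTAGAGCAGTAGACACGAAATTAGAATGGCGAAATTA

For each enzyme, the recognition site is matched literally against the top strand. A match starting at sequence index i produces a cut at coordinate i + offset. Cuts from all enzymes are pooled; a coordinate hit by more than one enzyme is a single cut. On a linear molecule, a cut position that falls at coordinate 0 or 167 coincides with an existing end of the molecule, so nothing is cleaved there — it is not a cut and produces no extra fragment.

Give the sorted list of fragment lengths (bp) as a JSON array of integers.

[2,3,6,6,6,6,7,7,8,8,9,10,11,13,13,16,17,19]

Scan for sites:
  HnxX CAGTAG/5: at [33, 43, 87, 111, 128, 136] ⇒ [38, 48, 92, 116, 133, 141]
  SqiX AATTAG/0: at [2, 18, 25, 57, 63, 69, 75, 95, 103, 122, 148] ⇒ [2, 18, 25, 57, 63, 69, 75, 95, 103, 122, 148]

Pooled cuts: [2, 18, 25, 38, 48, 57, 63, 69, 75, 92, 95, 103, 116, 122, 133, 141, 148]

Fragment lengths:
  [0,2): 2 bp
  [2,18): 16 bp
  [18,25): 7 bp
  [25,38): 13 bp
  [38,48): 10 bp
  [48,57): 9 bp
  [57,63): 6 bp
  [63,69): 6 bp
  [69,75): 6 bp
  [75,92): 17 bp
  [92,95): 3 bp
  [95,103): 8 bp
  [103,116): 13 bp
  [116,122): 6 bp
  [122,133): 11 bp
  [133,141): 8 bp
  [141,148): 7 bp
  [148,167): 19 bp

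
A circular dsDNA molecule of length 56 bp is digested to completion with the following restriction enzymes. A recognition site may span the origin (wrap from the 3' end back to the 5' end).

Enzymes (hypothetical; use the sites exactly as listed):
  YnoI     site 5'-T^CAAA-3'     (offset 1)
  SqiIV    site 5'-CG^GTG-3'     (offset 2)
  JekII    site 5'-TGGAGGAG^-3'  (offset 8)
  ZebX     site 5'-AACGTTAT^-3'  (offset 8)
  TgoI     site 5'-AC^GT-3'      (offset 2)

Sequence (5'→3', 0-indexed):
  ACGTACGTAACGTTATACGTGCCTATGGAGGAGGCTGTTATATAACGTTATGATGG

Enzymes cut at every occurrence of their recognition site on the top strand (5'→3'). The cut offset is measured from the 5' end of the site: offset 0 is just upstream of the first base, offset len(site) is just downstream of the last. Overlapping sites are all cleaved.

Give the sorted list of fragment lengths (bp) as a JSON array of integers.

Scan for sites:
  YnoI (TCAAA, off=1): no sites
  SqiIV (CGGTG, off=2): no sites
  JekII TGGAGGAG/8: at [25] ⇒ [33]
  ZebX AACGTTAT/8: at [8, 43] ⇒ [16, 51]
  TgoI ACGT/2: at [0, 4, 9, 16, 44] ⇒ [2, 6, 11, 18, 46]

Pooled cuts: [2, 6, 11, 16, 18, 33, 46, 51]

Fragment lengths:
  2→6: 4 bp
  6→11: 5 bp
  11→16: 5 bp
  16→18: 2 bp
  18→33: 15 bp
  33→46: 13 bp
  46→51: 5 bp
  51→2 (wrap): 56-51+2 = 7 bp

[2,4,5,5,5,7,13,15]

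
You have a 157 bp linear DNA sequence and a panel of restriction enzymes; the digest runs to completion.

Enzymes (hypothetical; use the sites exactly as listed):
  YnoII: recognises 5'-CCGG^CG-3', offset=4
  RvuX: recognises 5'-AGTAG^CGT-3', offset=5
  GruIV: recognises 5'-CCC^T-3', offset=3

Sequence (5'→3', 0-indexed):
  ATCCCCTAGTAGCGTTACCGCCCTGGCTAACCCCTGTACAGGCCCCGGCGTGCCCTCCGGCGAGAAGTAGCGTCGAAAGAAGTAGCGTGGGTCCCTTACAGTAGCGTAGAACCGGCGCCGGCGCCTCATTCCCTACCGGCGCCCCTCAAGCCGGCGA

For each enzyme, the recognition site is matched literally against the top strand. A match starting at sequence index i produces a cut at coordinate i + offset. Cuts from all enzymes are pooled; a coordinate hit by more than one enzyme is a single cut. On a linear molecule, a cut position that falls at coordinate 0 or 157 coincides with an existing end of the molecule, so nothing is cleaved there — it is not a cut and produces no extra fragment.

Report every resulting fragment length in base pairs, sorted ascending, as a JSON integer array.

[3,5,6,6,6,6,6,7,9,9,10,10,11,11,11,12,14,15]

Scan for sites:
  YnoII CCGGCG/4: at [44, 56, 111, 117, 135, 150] ⇒ [48, 60, 115, 121, 139, 154]
  RvuX AGTAGCGT/5: at [7, 65, 80, 99] ⇒ [12, 70, 85, 104]
  GruIV CCCT/3: at [3, 20, 31, 52, 92, 130, 142] ⇒ [6, 23, 34, 55, 95, 133, 145]

All cut coordinates (distinct, sorted): [6, 12, 23, 34, 48, 55, 60, 70, 85, 95, 104, 115, 121, 133, 139, 145, 154]

Fragment lengths:
  [0,6): 6 bp
  [6,12): 6 bp
  [12,23): 11 bp
  [23,34): 11 bp
  [34,48): 14 bp
  [48,55): 7 bp
  [55,60): 5 bp
  [60,70): 10 bp
  [70,85): 15 bp
  [85,95): 10 bp
  [95,104): 9 bp
  [104,115): 11 bp
  [115,121): 6 bp
  [121,133): 12 bp
  [133,139): 6 bp
  [139,145): 6 bp
  [145,154): 9 bp
  [154,157): 3 bp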